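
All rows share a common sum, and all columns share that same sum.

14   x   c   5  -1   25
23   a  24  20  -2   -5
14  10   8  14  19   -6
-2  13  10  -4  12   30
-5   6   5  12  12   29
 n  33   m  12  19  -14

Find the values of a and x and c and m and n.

Rows 3 and 4 both sum to 59, so that's the common total.
Row 2: 23 + 24 + 20 − 2 − 5 = 60, so its missing entry is 59 − 60 = -1.
Column 2: -1 + 10 + 13 + 6 + 33 = 61, so its missing entry is 59 − 61 = -2.
Row 1: 14 − 2 + 5 − 1 + 25 = 41, so its missing entry is 59 − 41 = 18.
Column 1: 14 + 23 + 14 − 2 − 5 = 44, so its missing entry is 59 − 44 = 15.
Row 6: 15 + 33 + 12 + 19 − 14 = 65, so its missing entry is 59 − 65 = -6.

a = -1, x = -2, c = 18, m = -6, n = 15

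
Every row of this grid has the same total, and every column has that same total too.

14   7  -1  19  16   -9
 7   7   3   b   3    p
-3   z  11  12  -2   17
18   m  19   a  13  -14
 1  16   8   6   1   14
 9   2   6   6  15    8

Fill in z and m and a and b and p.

Rows 1 and 5 both sum to 46, so that's the common total.
The known cells in row 3 total 35, leaving 46 − 35 = 11 for the blank.
The known cells in column 6 total 16, leaving 46 − 16 = 30 for the blank.
The known cells in column 2 total 43, leaving 46 − 43 = 3 for the blank.
The known cells in row 4 total 39, leaving 46 − 39 = 7 for the blank.
The known cells in row 2 total 50, leaving 46 − 50 = -4 for the blank.

z = 11, m = 3, a = 7, b = -4, p = 30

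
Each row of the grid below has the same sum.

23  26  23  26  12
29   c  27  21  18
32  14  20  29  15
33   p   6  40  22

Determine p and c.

The complete rows each total 110.
Row 4 is missing 110 − 101 = 9 (since 33 + 6 + 40 + 22 = 101).
Row 2 is missing 110 − 95 = 15 (since 29 + 27 + 21 + 18 = 95).

p = 9, c = 15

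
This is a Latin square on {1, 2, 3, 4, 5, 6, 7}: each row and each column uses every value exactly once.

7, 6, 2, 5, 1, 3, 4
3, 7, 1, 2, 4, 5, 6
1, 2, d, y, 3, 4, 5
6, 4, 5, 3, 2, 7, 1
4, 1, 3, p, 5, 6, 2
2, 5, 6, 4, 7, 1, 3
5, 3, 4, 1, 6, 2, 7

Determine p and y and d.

p = 7, y = 6, d = 7

For row 5, column 4: row 5 already has {1, 2, 3, 4, 5, 6}; that leaves 7.
At (row 3, col 4): column 4 already has {1, 2, 3, 4, 5, 7}, so the value is 6.
For row 3, column 3: row 3 already has {1, 2, 3, 4, 5, 6}; that leaves 7.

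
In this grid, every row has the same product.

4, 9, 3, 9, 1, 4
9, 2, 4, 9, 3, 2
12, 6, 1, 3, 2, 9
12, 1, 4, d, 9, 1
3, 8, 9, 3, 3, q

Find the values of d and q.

Rows 1 and 2 each multiply to 3888, so every row has product 3888.
Row 4: 12×1×4×9×1 = 432, so the missing entry is 3888 ÷ 432 = 9.
Row 5: 3×8×9×3×3 = 1944, so the missing entry is 3888 ÷ 1944 = 2.

d = 9, q = 2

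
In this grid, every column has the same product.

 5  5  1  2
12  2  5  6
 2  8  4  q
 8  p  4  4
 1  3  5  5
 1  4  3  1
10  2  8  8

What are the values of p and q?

Columns 1 and 3 each multiply to 9600, so every column has product 9600.
Column 2: 5×2×8×3×4×2 = 1920, so the missing entry is 9600 ÷ 1920 = 5.
Column 4: 2×6×4×5×1×8 = 1920, so the missing entry is 9600 ÷ 1920 = 5.

p = 5, q = 5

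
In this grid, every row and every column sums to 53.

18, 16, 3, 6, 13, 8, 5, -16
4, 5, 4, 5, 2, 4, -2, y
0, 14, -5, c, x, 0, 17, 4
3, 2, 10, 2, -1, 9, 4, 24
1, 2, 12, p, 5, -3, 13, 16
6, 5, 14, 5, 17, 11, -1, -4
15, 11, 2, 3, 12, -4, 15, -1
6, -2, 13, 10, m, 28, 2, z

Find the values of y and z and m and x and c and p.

y = 31, z = -1, m = -3, x = 8, c = 15, p = 7

The known cells in row 5 total 46, leaving 53 − 46 = 7 for the blank.
The known cells in column 4 total 38, leaving 53 − 38 = 15 for the blank.
The known cells in row 3 total 45, leaving 53 − 45 = 8 for the blank.
The known cells in column 5 total 56, leaving 53 − 56 = -3 for the blank.
The known cells in row 8 total 54, leaving 53 − 54 = -1 for the blank.
The known cells in row 2 total 22, leaving 53 − 22 = 31 for the blank.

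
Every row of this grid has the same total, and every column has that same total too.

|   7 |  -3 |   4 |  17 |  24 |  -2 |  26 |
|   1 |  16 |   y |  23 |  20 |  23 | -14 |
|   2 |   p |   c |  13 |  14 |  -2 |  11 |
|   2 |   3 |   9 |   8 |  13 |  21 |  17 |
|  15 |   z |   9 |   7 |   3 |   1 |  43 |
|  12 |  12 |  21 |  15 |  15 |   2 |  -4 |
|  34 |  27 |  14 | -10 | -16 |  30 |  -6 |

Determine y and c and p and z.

Rows 1 and 4 both sum to 73, so that's the common total.
Row 2: 1 + 16 + 23 + 20 + 23 − 14 = 69, so its missing entry is 73 − 69 = 4.
Row 5: 15 + 9 + 7 + 3 + 1 + 43 = 78, so its missing entry is 73 − 78 = -5.
Column 2: -3 + 16 + 3 − 5 + 12 + 27 = 50, so its missing entry is 73 − 50 = 23.
Row 3: 2 + 23 + 13 + 14 − 2 + 11 = 61, so its missing entry is 73 − 61 = 12.

y = 4, c = 12, p = 23, z = -5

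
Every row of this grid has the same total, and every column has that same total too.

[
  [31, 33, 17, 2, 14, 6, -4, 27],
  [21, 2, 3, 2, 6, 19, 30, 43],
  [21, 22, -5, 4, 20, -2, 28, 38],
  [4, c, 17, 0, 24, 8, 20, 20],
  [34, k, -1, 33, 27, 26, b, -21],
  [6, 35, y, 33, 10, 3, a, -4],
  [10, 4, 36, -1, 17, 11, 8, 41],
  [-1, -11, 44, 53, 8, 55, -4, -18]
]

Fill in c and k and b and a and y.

c = 33, k = 8, b = 20, a = 28, y = 15

Rows 1 and 2 both sum to 126, so that's the common total.
Row 4: 4 + 17 + 0 + 24 + 8 + 20 + 20 = 93, so its missing entry is 126 − 93 = 33.
Column 2: 33 + 2 + 22 + 33 + 35 + 4 − 11 = 118, so its missing entry is 126 − 118 = 8.
Row 5: 34 + 8 − 1 + 33 + 27 + 26 − 21 = 106, so its missing entry is 126 − 106 = 20.
Column 7: -4 + 30 + 28 + 20 + 20 + 8 − 4 = 98, so its missing entry is 126 − 98 = 28.
Row 6: 6 + 35 + 33 + 10 + 3 + 28 − 4 = 111, so its missing entry is 126 − 111 = 15.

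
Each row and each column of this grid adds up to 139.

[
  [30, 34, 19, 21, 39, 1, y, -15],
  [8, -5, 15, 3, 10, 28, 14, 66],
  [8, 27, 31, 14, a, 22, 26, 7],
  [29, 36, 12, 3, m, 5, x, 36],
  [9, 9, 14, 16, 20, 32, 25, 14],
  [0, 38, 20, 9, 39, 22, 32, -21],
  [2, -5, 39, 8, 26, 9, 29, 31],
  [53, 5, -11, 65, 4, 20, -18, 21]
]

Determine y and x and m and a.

y = 10, x = 21, m = -3, a = 4

Row 3 has 8 + 27 + 31 + 14 + 22 + 26 + 7 = 135; the blank must be 139 − 135 = 4.
Column 5 has 39 + 10 + 4 + 20 + 39 + 26 + 4 = 142; the blank must be 139 − 142 = -3.
Row 4 has 29 + 36 + 12 + 3 − 3 + 5 + 36 = 118; the blank must be 139 − 118 = 21.
Row 1 has 30 + 34 + 19 + 21 + 39 + 1 − 15 = 129; the blank must be 139 − 129 = 10.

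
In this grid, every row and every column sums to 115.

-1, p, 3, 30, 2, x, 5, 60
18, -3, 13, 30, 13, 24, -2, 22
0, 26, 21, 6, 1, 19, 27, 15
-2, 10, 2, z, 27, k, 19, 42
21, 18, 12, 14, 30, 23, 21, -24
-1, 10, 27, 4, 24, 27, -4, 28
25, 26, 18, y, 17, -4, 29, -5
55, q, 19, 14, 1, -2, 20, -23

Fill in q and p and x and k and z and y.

q = 31, p = -3, x = 19, k = 9, z = 8, y = 9

Row 8: 55 + 19 + 14 + 1 − 2 + 20 − 23 = 84, so its missing entry is 115 − 84 = 31.
Column 2: -3 + 26 + 10 + 18 + 10 + 26 + 31 = 118, so its missing entry is 115 − 118 = -3.
Row 1: -1 − 3 + 3 + 30 + 2 + 5 + 60 = 96, so its missing entry is 115 − 96 = 19.
Row 7: 25 + 26 + 18 + 17 − 4 + 29 − 5 = 106, so its missing entry is 115 − 106 = 9.
Column 4: 30 + 30 + 6 + 14 + 4 + 9 + 14 = 107, so its missing entry is 115 − 107 = 8.
Row 4: -2 + 10 + 2 + 8 + 27 + 19 + 42 = 106, so its missing entry is 115 − 106 = 9.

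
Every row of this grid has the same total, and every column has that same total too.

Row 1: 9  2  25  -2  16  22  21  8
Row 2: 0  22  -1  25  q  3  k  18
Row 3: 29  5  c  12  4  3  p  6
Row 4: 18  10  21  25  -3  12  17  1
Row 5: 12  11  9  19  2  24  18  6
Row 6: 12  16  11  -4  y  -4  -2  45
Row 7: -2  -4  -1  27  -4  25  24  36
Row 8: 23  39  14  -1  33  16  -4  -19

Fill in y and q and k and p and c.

Rows 1 and 4 both sum to 101, so that's the common total.
Row 6 has 12 + 16 + 11 − 4 − 4 − 2 + 45 = 74; the blank must be 101 − 74 = 27.
Column 5 has 16 + 4 − 3 + 2 + 27 − 4 + 33 = 75; the blank must be 101 − 75 = 26.
Column 3 has 25 − 1 + 21 + 9 + 11 − 1 + 14 = 78; the blank must be 101 − 78 = 23.
Row 3 has 29 + 5 + 23 + 12 + 4 + 3 + 6 = 82; the blank must be 101 − 82 = 19.
Row 2 has 0 + 22 − 1 + 25 + 26 + 3 + 18 = 93; the blank must be 101 − 93 = 8.

y = 27, q = 26, k = 8, p = 19, c = 23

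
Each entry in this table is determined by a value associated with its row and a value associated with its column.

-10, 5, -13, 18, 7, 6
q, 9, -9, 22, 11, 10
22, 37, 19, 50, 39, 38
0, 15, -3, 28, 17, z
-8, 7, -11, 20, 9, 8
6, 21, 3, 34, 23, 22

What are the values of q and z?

The difference between any two rows is the same in every column — this is an addition table with the headers hidden.
Row 2 minus row 1 is -9 − (-13) = 4, so its entry in column 1 is -10 + 4 = -6.
Row 4 minus row 1 is -3 − (-13) = 10, so its entry in column 6 is 6 + 10 = 16.

q = -6, z = 16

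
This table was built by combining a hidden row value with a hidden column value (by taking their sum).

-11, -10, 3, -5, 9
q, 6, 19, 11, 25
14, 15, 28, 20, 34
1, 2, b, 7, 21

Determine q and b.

The difference between any two rows is the same in every column — this is an addition table with the headers hidden.
Row 2 minus row 1 is 6 − (-10) = 16, so its entry in column 1 is -11 + 16 = 5.
Row 4 minus row 1 is 2 − (-10) = 12, so its entry in column 3 is 3 + 12 = 15.

q = 5, b = 15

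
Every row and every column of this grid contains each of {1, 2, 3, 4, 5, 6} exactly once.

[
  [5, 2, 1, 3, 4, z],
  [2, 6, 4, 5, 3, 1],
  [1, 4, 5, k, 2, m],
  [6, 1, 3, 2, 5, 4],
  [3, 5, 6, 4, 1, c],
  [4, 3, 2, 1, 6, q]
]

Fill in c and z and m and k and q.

For row 6, column 6: row 6 already has {1, 2, 3, 4, 6}; that leaves 5.
For row 3, column 4: column 4 already has {1, 2, 3, 4, 5}; that leaves 6.
At (row 5, col 6): row 5 already has {1, 3, 4, 5, 6}, so the value is 2.
At (row 1, col 6): row 1 already has {1, 2, 3, 4, 5}, so the value is 6.
At (row 3, col 6): row 3 already has {1, 2, 4, 5, 6}, so the value is 3.

c = 2, z = 6, m = 3, k = 6, q = 5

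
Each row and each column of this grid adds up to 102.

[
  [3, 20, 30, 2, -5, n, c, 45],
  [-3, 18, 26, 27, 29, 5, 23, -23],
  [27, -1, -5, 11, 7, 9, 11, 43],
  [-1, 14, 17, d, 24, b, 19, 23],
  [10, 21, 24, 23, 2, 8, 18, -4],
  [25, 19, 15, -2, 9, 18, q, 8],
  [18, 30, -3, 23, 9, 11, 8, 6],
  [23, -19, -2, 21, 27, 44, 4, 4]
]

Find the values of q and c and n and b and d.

Column 4 has 2 + 27 + 11 + 23 − 2 + 23 + 21 = 105; the blank must be 102 − 105 = -3.
Row 6 has 25 + 19 + 15 − 2 + 9 + 18 + 8 = 92; the blank must be 102 − 92 = 10.
Column 7 has 23 + 11 + 19 + 18 + 10 + 8 + 4 = 93; the blank must be 102 − 93 = 9.
Row 1 has 3 + 20 + 30 + 2 − 5 + 9 + 45 = 104; the blank must be 102 − 104 = -2.
Row 4 has -1 + 14 + 17 − 3 + 24 + 19 + 23 = 93; the blank must be 102 − 93 = 9.

q = 10, c = 9, n = -2, b = 9, d = -3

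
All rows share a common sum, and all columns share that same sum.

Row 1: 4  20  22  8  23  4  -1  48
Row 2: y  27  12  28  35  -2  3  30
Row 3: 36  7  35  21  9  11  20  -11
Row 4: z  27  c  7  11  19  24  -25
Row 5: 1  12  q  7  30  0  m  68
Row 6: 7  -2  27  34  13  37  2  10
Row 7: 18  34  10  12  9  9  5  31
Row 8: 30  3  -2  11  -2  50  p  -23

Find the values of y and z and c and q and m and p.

y = -5, z = 37, c = 28, q = -4, m = 14, p = 61

Rows 1 and 3 both sum to 128, so that's the common total.
The known cells in row 8 total 67, leaving 128 − 67 = 61 for the blank.
The known cells in column 7 total 114, leaving 128 − 114 = 14 for the blank.
The known cells in row 5 total 132, leaving 128 − 132 = -4 for the blank.
The known cells in row 2 total 133, leaving 128 − 133 = -5 for the blank.
The known cells in column 1 total 91, leaving 128 − 91 = 37 for the blank.
The known cells in row 4 total 100, leaving 128 − 100 = 28 for the blank.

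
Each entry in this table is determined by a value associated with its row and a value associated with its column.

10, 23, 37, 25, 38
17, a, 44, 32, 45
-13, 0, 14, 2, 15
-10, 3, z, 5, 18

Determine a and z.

a = 30, z = 17

The difference between any two rows is the same in every column — this is an addition table with the headers hidden.
Row 2 minus row 1 is 32 − 25 = 7, so its entry in column 2 is 23 + 7 = 30.
Row 4 minus row 1 is 5 − 25 = -20, so its entry in column 3 is 37 + (-20) = 17.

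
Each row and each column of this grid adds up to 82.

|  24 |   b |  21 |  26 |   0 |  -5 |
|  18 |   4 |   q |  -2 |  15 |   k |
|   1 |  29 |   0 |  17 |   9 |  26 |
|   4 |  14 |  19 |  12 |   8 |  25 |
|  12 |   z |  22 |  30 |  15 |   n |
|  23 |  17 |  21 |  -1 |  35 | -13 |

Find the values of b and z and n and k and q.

Row 1: 24 + 21 + 26 + 0 − 5 = 66, so its missing entry is 82 − 66 = 16.
Column 3: 21 + 0 + 19 + 22 + 21 = 83, so its missing entry is 82 − 83 = -1.
Row 2: 18 + 4 − 1 − 2 + 15 = 34, so its missing entry is 82 − 34 = 48.
Column 6: -5 + 48 + 26 + 25 − 13 = 81, so its missing entry is 82 − 81 = 1.
Row 5: 12 + 22 + 30 + 15 + 1 = 80, so its missing entry is 82 − 80 = 2.

b = 16, z = 2, n = 1, k = 48, q = -1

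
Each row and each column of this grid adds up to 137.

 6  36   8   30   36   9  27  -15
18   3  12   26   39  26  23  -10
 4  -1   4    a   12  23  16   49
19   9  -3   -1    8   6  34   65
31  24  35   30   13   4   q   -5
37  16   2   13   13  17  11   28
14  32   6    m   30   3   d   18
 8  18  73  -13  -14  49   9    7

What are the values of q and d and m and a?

The known cells in row 5 total 132, leaving 137 − 132 = 5 for the blank.
The known cells in column 7 total 125, leaving 137 − 125 = 12 for the blank.
The known cells in row 3 total 107, leaving 137 − 107 = 30 for the blank.
The known cells in row 7 total 115, leaving 137 − 115 = 22 for the blank.

q = 5, d = 12, m = 22, a = 30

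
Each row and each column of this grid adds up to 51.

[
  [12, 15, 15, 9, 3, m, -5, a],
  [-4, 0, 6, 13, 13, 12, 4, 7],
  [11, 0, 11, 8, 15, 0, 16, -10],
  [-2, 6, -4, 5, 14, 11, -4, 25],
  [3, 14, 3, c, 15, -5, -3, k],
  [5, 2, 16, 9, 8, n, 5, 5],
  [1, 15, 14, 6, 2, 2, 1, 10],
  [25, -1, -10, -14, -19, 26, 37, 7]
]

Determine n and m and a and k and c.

Row 6 has 5 + 2 + 16 + 9 + 8 + 5 + 5 = 50; the blank must be 51 − 50 = 1.
Column 4 has 9 + 13 + 8 + 5 + 9 + 6 − 14 = 36; the blank must be 51 − 36 = 15.
Column 6 has 12 + 0 + 11 − 5 + 1 + 2 + 26 = 47; the blank must be 51 − 47 = 4.
Row 1 has 12 + 15 + 15 + 9 + 3 + 4 − 5 = 53; the blank must be 51 − 53 = -2.
Row 5 has 3 + 14 + 3 + 15 + 15 − 5 − 3 = 42; the blank must be 51 − 42 = 9.

n = 1, m = 4, a = -2, k = 9, c = 15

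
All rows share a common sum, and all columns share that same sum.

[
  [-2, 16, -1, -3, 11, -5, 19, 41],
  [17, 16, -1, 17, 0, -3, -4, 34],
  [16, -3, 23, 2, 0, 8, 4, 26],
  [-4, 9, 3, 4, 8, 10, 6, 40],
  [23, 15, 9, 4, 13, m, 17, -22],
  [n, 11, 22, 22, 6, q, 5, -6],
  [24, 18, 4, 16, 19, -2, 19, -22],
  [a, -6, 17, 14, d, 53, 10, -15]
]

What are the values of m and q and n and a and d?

Rows 1 and 2 both sum to 76, so that's the common total.
Column 5 has 11 + 0 + 0 + 8 + 13 + 6 + 19 = 57; the blank must be 76 − 57 = 19.
Row 8 has -6 + 17 + 14 + 19 + 53 + 10 − 15 = 92; the blank must be 76 − 92 = -16.
Row 5 has 23 + 15 + 9 + 4 + 13 + 17 − 22 = 59; the blank must be 76 − 59 = 17.
Column 6 has -5 − 3 + 8 + 10 + 17 − 2 + 53 = 78; the blank must be 76 − 78 = -2.
Row 6 has 11 + 22 + 22 + 6 − 2 + 5 − 6 = 58; the blank must be 76 − 58 = 18.

m = 17, q = -2, n = 18, a = -16, d = 19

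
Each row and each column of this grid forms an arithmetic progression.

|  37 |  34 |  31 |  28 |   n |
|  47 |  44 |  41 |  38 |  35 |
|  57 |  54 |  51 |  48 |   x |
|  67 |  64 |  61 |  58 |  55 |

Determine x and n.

Along each row the entries change by -3 per step; down each column they change by 10.
Row 3: from 57 at column 1, stepping by -3 to column 5 gives 45.
Row 1: from 37 at column 1, stepping by -3 to column 5 gives 25.

x = 45, n = 25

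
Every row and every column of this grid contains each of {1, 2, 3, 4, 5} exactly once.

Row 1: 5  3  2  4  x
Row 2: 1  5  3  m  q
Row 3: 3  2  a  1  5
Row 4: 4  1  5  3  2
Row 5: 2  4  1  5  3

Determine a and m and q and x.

a = 4, m = 2, q = 4, x = 1

At (row 1, col 5): row 1 already has {2, 3, 4, 5}, so the value is 1.
At (row 2, col 4): column 4 already has {1, 3, 4, 5}, so the value is 2.
Cell (2,5): row 2 already has {1, 2, 3, 5} → 4.
For row 3, column 3: row 3 already has {1, 2, 3, 5}; that leaves 4.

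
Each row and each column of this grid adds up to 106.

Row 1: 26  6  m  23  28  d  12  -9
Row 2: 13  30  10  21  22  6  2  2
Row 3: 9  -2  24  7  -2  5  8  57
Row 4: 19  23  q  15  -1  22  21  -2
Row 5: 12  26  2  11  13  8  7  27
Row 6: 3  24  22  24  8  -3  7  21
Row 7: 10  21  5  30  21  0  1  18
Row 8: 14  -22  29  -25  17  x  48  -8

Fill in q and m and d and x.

q = 9, m = 5, d = 15, x = 53

Row 4 has 19 + 23 + 15 − 1 + 22 + 21 − 2 = 97; the blank must be 106 − 97 = 9.
Row 8 has 14 − 22 + 29 − 25 + 17 + 48 − 8 = 53; the blank must be 106 − 53 = 53.
Column 6 has 6 + 5 + 22 + 8 − 3 + 0 + 53 = 91; the blank must be 106 − 91 = 15.
Row 1 has 26 + 6 + 23 + 28 + 15 + 12 − 9 = 101; the blank must be 106 − 101 = 5.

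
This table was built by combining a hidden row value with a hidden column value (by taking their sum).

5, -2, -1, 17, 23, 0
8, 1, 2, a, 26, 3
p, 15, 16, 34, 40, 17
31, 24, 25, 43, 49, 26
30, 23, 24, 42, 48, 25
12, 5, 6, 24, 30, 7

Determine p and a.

The difference between any two rows is the same in every column — this is an addition table with the headers hidden.
Row 3 minus row 1 is 40 − 23 = 17, so its entry in column 1 is 5 + 17 = 22.
Row 2 minus row 1 is 26 − 23 = 3, so its entry in column 4 is 17 + 3 = 20.

p = 22, a = 20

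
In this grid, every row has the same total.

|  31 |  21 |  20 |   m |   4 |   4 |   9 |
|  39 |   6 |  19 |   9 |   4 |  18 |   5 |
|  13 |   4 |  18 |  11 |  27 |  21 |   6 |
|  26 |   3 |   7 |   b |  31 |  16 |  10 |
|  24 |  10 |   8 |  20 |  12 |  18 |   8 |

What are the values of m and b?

The complete rows each total 100.
Row 1 is missing 100 − 89 = 11 (since 31 + 21 + 20 + 4 + 4 + 9 = 89).
Row 4 is missing 100 − 93 = 7 (since 26 + 3 + 7 + 31 + 16 + 10 = 93).

m = 11, b = 7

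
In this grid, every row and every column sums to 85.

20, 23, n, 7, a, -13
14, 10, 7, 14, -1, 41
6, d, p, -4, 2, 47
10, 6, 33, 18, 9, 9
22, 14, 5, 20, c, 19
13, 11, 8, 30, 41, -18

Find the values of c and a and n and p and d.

Row 5 has 22 + 14 + 5 + 20 + 19 = 80; the blank must be 85 − 80 = 5.
Column 5 has -1 + 2 + 9 + 5 + 41 = 56; the blank must be 85 − 56 = 29.
Column 2 has 23 + 10 + 6 + 14 + 11 = 64; the blank must be 85 − 64 = 21.
Row 1 has 20 + 23 + 7 + 29 − 13 = 66; the blank must be 85 − 66 = 19.
Row 3 has 6 + 21 − 4 + 2 + 47 = 72; the blank must be 85 − 72 = 13.

c = 5, a = 29, n = 19, p = 13, d = 21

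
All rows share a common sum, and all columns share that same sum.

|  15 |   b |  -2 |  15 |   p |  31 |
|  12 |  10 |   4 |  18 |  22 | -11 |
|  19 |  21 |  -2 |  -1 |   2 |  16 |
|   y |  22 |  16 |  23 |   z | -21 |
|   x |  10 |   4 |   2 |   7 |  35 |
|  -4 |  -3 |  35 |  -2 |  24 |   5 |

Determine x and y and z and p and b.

Rows 2 and 3 both sum to 55, so that's the common total.
The known cells in column 2 total 60, leaving 55 − 60 = -5 for the blank.
The known cells in row 5 total 58, leaving 55 − 58 = -3 for the blank.
The known cells in row 1 total 54, leaving 55 − 54 = 1 for the blank.
The known cells in column 5 total 56, leaving 55 − 56 = -1 for the blank.
The known cells in row 4 total 39, leaving 55 − 39 = 16 for the blank.

x = -3, y = 16, z = -1, p = 1, b = -5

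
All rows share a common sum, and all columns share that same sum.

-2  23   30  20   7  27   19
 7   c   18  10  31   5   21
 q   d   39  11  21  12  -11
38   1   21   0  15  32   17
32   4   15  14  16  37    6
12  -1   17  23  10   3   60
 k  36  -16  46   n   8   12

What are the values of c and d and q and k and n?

c = 32, d = 29, q = 23, k = 14, n = 24

Rows 1 and 4 both sum to 124, so that's the common total.
Row 2: 7 + 18 + 10 + 31 + 5 + 21 = 92, so its missing entry is 124 − 92 = 32.
Column 2: 23 + 32 + 1 + 4 − 1 + 36 = 95, so its missing entry is 124 − 95 = 29.
Row 3: 29 + 39 + 11 + 21 + 12 − 11 = 101, so its missing entry is 124 − 101 = 23.
Column 5: 7 + 31 + 21 + 15 + 16 + 10 = 100, so its missing entry is 124 − 100 = 24.
Row 7: 36 − 16 + 46 + 24 + 8 + 12 = 110, so its missing entry is 124 − 110 = 14.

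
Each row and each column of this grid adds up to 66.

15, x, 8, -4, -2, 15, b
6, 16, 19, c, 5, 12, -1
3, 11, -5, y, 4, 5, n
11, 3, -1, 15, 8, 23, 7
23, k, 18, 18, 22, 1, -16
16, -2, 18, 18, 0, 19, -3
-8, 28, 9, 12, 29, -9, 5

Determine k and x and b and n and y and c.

The known cells in row 2 total 57, leaving 66 − 57 = 9 for the blank.
The known cells in column 4 total 68, leaving 66 − 68 = -2 for the blank.
The known cells in row 3 total 16, leaving 66 − 16 = 50 for the blank.
The known cells in column 7 total 42, leaving 66 − 42 = 24 for the blank.
The known cells in row 1 total 56, leaving 66 − 56 = 10 for the blank.
The known cells in row 5 total 66, leaving 66 − 66 = 0 for the blank.

k = 0, x = 10, b = 24, n = 50, y = -2, c = 9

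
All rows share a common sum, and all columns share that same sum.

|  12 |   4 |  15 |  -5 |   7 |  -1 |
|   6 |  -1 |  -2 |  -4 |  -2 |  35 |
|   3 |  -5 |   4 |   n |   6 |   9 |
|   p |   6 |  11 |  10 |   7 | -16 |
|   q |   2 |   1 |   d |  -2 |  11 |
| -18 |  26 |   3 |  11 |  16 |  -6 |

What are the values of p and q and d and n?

Rows 1 and 2 both sum to 32, so that's the common total.
Row 3 has 3 − 5 + 4 + 6 + 9 = 17; the blank must be 32 − 17 = 15.
Column 4 has -5 − 4 + 15 + 10 + 11 = 27; the blank must be 32 − 27 = 5.
Row 5 has 2 + 1 + 5 − 2 + 11 = 17; the blank must be 32 − 17 = 15.
Row 4 has 6 + 11 + 10 + 7 − 16 = 18; the blank must be 32 − 18 = 14.

p = 14, q = 15, d = 5, n = 15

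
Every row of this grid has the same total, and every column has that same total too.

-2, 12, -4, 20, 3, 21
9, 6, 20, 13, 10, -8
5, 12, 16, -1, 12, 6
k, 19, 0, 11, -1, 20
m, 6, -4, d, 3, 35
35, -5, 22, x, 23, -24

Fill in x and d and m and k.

x = -1, d = 8, m = 2, k = 1

Rows 1 and 2 both sum to 50, so that's the common total.
Row 6 has 35 − 5 + 22 + 23 − 24 = 51; the blank must be 50 − 51 = -1.
Row 4 has 19 + 0 + 11 − 1 + 20 = 49; the blank must be 50 − 49 = 1.
Column 1 has -2 + 9 + 5 + 1 + 35 = 48; the blank must be 50 − 48 = 2.
Row 5 has 2 + 6 − 4 + 3 + 35 = 42; the blank must be 50 − 42 = 8.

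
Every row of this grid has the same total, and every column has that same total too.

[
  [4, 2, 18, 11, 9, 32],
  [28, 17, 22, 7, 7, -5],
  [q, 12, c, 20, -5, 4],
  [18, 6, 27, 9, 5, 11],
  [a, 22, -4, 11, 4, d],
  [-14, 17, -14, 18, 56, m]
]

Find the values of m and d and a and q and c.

m = 13, d = 21, a = 22, q = 18, c = 27

Rows 1 and 2 both sum to 76, so that's the common total.
Row 6: -14 + 17 − 14 + 18 + 56 = 63, so its missing entry is 76 − 63 = 13.
Column 6: 32 − 5 + 4 + 11 + 13 = 55, so its missing entry is 76 − 55 = 21.
Row 5: 22 − 4 + 11 + 4 + 21 = 54, so its missing entry is 76 − 54 = 22.
Column 1: 4 + 28 + 18 + 22 − 14 = 58, so its missing entry is 76 − 58 = 18.
Row 3: 18 + 12 + 20 − 5 + 4 = 49, so its missing entry is 76 − 49 = 27.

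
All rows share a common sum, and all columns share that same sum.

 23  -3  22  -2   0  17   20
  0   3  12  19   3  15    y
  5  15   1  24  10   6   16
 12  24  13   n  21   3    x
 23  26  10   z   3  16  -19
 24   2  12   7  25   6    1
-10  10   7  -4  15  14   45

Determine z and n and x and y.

Rows 1 and 3 both sum to 77, so that's the common total.
The known cells in row 2 total 52, leaving 77 − 52 = 25 for the blank.
The known cells in column 7 total 88, leaving 77 − 88 = -11 for the blank.
The known cells in row 4 total 62, leaving 77 − 62 = 15 for the blank.
The known cells in row 5 total 59, leaving 77 − 59 = 18 for the blank.

z = 18, n = 15, x = -11, y = 25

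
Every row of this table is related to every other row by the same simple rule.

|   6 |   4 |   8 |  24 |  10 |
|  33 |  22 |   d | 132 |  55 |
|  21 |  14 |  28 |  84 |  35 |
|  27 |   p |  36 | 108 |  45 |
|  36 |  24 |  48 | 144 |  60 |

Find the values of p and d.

p = 18, d = 44

Each row is a constant multiple of every other row — this is a multiplication table with the headers hidden.
Row 4 is 45/10 = 9/2 times row 1, so its entry in column 2 is 4 × 9/2 = 18.
Row 2 is 55/10 = 11/2 times row 1, so its entry in column 3 is 8 × 11/2 = 44.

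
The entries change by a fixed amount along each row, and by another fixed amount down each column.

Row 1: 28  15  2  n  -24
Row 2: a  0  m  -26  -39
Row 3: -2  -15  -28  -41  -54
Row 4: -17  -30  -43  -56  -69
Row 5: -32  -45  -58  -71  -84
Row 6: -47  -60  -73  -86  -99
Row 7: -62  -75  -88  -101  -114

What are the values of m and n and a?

Along each row the entries change by -13 per step; down each column they change by -15.
Row 2: from 0 at column 2, stepping by -13 to column 3 gives -13.
Row 1: from 28 at column 1, stepping by -13 to column 4 gives -11.
Row 2: from 0 at column 2, stepping by -13 to column 1 gives 13.

m = -13, n = -11, a = 13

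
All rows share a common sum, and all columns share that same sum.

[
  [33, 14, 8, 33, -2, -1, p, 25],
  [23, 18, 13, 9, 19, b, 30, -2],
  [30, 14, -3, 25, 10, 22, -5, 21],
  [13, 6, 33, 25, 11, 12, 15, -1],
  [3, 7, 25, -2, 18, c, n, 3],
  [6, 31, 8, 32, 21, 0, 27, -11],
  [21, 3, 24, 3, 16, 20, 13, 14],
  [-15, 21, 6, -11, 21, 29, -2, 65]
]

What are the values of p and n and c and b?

p = 4, n = 32, c = 28, b = 4

Rows 3 and 4 both sum to 114, so that's the common total.
The known cells in row 2 total 110, leaving 114 − 110 = 4 for the blank.
The known cells in column 6 total 86, leaving 114 − 86 = 28 for the blank.
The known cells in row 5 total 82, leaving 114 − 82 = 32 for the blank.
The known cells in row 1 total 110, leaving 114 − 110 = 4 for the blank.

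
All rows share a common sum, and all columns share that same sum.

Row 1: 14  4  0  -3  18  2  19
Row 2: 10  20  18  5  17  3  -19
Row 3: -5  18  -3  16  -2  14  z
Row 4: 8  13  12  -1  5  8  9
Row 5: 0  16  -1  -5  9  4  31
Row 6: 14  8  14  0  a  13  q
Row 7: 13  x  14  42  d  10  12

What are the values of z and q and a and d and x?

Rows 1 and 2 both sum to 54, so that's the common total.
Column 2: 4 + 20 + 18 + 13 + 16 + 8 = 79, so its missing entry is 54 − 79 = -25.
Row 7: 13 − 25 + 14 + 42 + 10 + 12 = 66, so its missing entry is 54 − 66 = -12.
Column 5: 18 + 17 − 2 + 5 + 9 − 12 = 35, so its missing entry is 54 − 35 = 19.
Row 3: -5 + 18 − 3 + 16 − 2 + 14 = 38, so its missing entry is 54 − 38 = 16.
Row 6: 14 + 8 + 14 + 0 + 19 + 13 = 68, so its missing entry is 54 − 68 = -14.

z = 16, q = -14, a = 19, d = -12, x = -25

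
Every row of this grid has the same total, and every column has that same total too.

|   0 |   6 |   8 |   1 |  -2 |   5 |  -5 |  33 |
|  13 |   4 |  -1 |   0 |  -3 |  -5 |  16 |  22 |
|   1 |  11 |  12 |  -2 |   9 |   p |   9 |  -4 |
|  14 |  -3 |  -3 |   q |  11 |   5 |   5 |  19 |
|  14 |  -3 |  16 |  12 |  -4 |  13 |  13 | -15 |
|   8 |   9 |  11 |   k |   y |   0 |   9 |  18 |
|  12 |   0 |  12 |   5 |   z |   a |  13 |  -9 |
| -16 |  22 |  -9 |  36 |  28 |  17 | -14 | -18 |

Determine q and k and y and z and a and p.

Rows 1 and 2 both sum to 46, so that's the common total.
Row 4 has 14 − 3 − 3 + 11 + 5 + 5 + 19 = 48; the blank must be 46 − 48 = -2.
Column 4 has 1 + 0 − 2 − 2 + 12 + 5 + 36 = 50; the blank must be 46 − 50 = -4.
Row 6 has 8 + 9 + 11 − 4 + 0 + 9 + 18 = 51; the blank must be 46 − 51 = -5.
Column 5 has -2 − 3 + 9 + 11 − 4 − 5 + 28 = 34; the blank must be 46 − 34 = 12.
Row 7 has 12 + 0 + 12 + 5 + 12 + 13 − 9 = 45; the blank must be 46 − 45 = 1.
Row 3 has 1 + 11 + 12 − 2 + 9 + 9 − 4 = 36; the blank must be 46 − 36 = 10.

q = -2, k = -4, y = -5, z = 12, a = 1, p = 10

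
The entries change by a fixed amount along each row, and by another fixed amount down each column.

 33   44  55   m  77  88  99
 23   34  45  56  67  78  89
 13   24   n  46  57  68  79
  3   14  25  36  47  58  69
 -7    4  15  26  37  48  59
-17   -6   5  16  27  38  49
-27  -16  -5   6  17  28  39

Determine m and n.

Along each row the entries change by 11 per step; down each column they change by -10.
Row 1: from 33 at column 1, stepping by 11 to column 4 gives 66.
Row 3: from 13 at column 1, stepping by 11 to column 3 gives 35.

m = 66, n = 35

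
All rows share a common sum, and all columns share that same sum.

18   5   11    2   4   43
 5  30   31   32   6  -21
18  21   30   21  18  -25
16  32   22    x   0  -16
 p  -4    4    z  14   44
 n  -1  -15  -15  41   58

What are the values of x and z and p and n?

x = 29, z = 14, p = 11, n = 15

Rows 1 and 2 both sum to 83, so that's the common total.
Row 4 has 16 + 32 + 22 + 0 − 16 = 54; the blank must be 83 − 54 = 29.
Row 6 has -1 − 15 − 15 + 41 + 58 = 68; the blank must be 83 − 68 = 15.
Column 1 has 18 + 5 + 18 + 16 + 15 = 72; the blank must be 83 − 72 = 11.
Row 5 has 11 − 4 + 4 + 14 + 44 = 69; the blank must be 83 − 69 = 14.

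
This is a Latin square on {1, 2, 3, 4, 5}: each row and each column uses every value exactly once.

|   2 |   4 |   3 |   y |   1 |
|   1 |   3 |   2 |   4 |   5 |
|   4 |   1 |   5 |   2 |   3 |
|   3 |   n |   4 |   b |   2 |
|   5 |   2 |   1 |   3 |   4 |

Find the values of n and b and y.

At (row 4, col 2): column 2 already has {1, 2, 3, 4}, so the value is 5.
For row 4, column 4: row 4 already has {2, 3, 4, 5}; that leaves 1.
For row 1, column 4: row 1 already has {1, 2, 3, 4}; that leaves 5.

n = 5, b = 1, y = 5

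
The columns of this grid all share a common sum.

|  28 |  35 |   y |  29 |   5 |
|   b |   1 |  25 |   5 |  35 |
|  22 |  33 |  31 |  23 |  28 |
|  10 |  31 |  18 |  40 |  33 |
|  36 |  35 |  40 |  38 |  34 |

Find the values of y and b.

y = 21, b = 39

Columns 2 and 4 both add up to 135, so every column sums to 135.
Column 3: 25 + 31 + 18 + 40 = 114, so the missing entry is 135 − 114 = 21.
Column 1: 28 + 22 + 10 + 36 = 96, so the missing entry is 135 − 96 = 39.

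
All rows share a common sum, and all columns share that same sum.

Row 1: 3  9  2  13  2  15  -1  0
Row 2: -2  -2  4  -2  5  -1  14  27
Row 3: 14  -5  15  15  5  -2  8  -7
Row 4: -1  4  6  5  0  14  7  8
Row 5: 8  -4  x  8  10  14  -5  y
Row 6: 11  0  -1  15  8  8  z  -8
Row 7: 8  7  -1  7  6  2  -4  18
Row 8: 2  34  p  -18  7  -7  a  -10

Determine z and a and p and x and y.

Rows 1 and 2 both sum to 43, so that's the common total.
Row 6: 11 + 0 − 1 + 15 + 8 + 8 − 8 = 33, so its missing entry is 43 − 33 = 10.
Column 7: -1 + 14 + 8 + 7 − 5 + 10 − 4 = 29, so its missing entry is 43 − 29 = 14.
Row 8: 2 + 34 − 18 + 7 − 7 + 14 − 10 = 22, so its missing entry is 43 − 22 = 21.
Column 3: 2 + 4 + 15 + 6 − 1 − 1 + 21 = 46, so its missing entry is 43 − 46 = -3.
Row 5: 8 − 4 − 3 + 8 + 10 + 14 − 5 = 28, so its missing entry is 43 − 28 = 15.

z = 10, a = 14, p = 21, x = -3, y = 15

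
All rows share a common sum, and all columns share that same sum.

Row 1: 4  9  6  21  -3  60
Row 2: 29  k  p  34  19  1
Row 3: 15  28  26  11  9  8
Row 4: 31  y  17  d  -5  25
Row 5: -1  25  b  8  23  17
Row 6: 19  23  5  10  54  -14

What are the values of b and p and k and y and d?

Rows 1 and 3 both sum to 97, so that's the common total.
Row 5: -1 + 25 + 8 + 23 + 17 = 72, so its missing entry is 97 − 72 = 25.
Column 3: 6 + 26 + 17 + 25 + 5 = 79, so its missing entry is 97 − 79 = 18.
Row 2: 29 + 18 + 34 + 19 + 1 = 101, so its missing entry is 97 − 101 = -4.
Column 2: 9 − 4 + 28 + 25 + 23 = 81, so its missing entry is 97 − 81 = 16.
Row 4: 31 + 16 + 17 − 5 + 25 = 84, so its missing entry is 97 − 84 = 13.

b = 25, p = 18, k = -4, y = 16, d = 13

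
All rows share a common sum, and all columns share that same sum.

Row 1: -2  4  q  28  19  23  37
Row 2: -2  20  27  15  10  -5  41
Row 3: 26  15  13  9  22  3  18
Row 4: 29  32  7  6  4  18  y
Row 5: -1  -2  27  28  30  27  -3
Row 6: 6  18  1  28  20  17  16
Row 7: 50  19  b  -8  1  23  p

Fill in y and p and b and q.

Rows 2 and 3 both sum to 106, so that's the common total.
The known cells in row 1 total 109, leaving 106 − 109 = -3 for the blank.
The known cells in column 3 total 72, leaving 106 − 72 = 34 for the blank.
The known cells in row 7 total 119, leaving 106 − 119 = -13 for the blank.
The known cells in row 4 total 96, leaving 106 − 96 = 10 for the blank.

y = 10, p = -13, b = 34, q = -3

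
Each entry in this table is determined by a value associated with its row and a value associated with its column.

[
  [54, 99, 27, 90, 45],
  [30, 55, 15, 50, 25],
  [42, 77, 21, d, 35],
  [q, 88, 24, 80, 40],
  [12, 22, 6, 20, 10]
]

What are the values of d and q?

Each row is a constant multiple of every other row — this is a multiplication table with the headers hidden.
Row 3 is 21/27 = 7/9 times row 1, so its entry in column 4 is 90 × 7/9 = 70.
Row 4 is 24/27 = 8/9 times row 1, so its entry in column 1 is 54 × 8/9 = 48.

d = 70, q = 48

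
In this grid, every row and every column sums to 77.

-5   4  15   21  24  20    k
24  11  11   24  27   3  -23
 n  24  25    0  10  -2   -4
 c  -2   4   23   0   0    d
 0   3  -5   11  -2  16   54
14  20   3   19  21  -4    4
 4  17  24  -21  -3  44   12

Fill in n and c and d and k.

Row 1 has -5 + 4 + 15 + 21 + 24 + 20 = 79; the blank must be 77 − 79 = -2.
Row 3 has 24 + 25 + 0 + 10 − 2 − 4 = 53; the blank must be 77 − 53 = 24.
Column 7 has -2 − 23 − 4 + 54 + 4 + 12 = 41; the blank must be 77 − 41 = 36.
Row 4 has -2 + 4 + 23 + 0 + 0 + 36 = 61; the blank must be 77 − 61 = 16.

n = 24, c = 16, d = 36, k = -2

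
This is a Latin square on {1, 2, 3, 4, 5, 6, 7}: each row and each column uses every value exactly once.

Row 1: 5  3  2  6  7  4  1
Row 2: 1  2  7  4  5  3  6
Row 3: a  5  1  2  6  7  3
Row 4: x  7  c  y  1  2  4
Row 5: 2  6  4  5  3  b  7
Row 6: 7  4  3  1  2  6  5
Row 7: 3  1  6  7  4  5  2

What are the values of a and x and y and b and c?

Cell (3,1): row 3 already has {1, 2, 3, 5, 6, 7} → 4.
For row 4, column 1: column 1 already has {1, 2, 3, 4, 5, 7}; that leaves 6.
For row 5, column 6: row 5 already has {2, 3, 4, 5, 6, 7}; that leaves 1.
For row 4, column 4: column 4 already has {1, 2, 4, 5, 6, 7}; that leaves 3.
Cell (4,3): row 4 already has {1, 2, 3, 4, 6, 7} → 5.

a = 4, x = 6, y = 3, b = 1, c = 5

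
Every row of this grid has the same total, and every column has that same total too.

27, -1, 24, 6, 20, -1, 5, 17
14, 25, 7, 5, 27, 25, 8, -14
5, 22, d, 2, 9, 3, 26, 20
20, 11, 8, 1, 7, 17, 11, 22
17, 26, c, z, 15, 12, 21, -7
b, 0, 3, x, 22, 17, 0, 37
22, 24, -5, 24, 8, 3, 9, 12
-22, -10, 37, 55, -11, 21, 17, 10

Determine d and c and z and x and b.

d = 10, c = 13, z = 0, x = 4, b = 14

Rows 1 and 2 both sum to 97, so that's the common total.
Column 1 has 27 + 14 + 5 + 20 + 17 + 22 − 22 = 83; the blank must be 97 − 83 = 14.
Row 3 has 5 + 22 + 2 + 9 + 3 + 26 + 20 = 87; the blank must be 97 − 87 = 10.
Column 3 has 24 + 7 + 10 + 8 + 3 − 5 + 37 = 84; the blank must be 97 − 84 = 13.
Row 5 has 17 + 26 + 13 + 15 + 12 + 21 − 7 = 97; the blank must be 97 − 97 = 0.
Row 6 has 14 + 0 + 3 + 22 + 17 + 0 + 37 = 93; the blank must be 97 − 93 = 4.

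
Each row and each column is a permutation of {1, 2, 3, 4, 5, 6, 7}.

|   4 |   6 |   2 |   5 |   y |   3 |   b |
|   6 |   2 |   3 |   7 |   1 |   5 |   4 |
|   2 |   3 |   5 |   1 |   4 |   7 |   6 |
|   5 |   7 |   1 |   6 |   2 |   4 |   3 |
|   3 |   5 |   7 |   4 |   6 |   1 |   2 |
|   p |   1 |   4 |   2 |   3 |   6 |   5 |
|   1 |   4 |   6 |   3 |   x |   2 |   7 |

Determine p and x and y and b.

p = 7, x = 5, y = 7, b = 1

Cell (7,5): row 7 already has {1, 2, 3, 4, 6, 7} → 5.
For row 6, column 1: row 6 already has {1, 2, 3, 4, 5, 6}; that leaves 7.
Cell (1,7): column 7 already has {2, 3, 4, 5, 6, 7} → 1.
For row 1, column 5: row 1 already has {1, 2, 3, 4, 5, 6}; that leaves 7.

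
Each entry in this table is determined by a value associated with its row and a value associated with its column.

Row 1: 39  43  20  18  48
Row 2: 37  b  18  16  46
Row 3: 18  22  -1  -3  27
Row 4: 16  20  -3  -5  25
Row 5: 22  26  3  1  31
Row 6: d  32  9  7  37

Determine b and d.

The difference between any two rows is the same in every column — this is an addition table with the headers hidden.
Row 2 minus row 1 is 18 − 20 = -2, so its entry in column 2 is 43 + (-2) = 41.
Row 6 minus row 1 is 9 − 20 = -11, so its entry in column 1 is 39 + (-11) = 28.

b = 41, d = 28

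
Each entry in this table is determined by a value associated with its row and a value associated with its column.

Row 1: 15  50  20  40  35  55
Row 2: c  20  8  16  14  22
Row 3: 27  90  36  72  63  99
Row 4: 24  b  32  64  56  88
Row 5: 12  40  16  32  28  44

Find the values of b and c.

Each row is a constant multiple of every other row — this is a multiplication table with the headers hidden.
Row 4 is 64/40 = 8/5 times row 1, so its entry in column 2 is 50 × 8/5 = 80.
Row 2 is 16/40 = 2/5 times row 1, so its entry in column 1 is 15 × 2/5 = 6.

b = 80, c = 6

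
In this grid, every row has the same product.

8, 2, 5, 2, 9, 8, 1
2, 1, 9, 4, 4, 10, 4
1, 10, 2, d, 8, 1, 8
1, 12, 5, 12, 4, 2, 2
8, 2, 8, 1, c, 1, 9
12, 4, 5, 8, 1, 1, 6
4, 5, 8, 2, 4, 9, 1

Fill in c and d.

Rows 1 and 4 each multiply to 11520, so every row has product 11520.
Row 5: 8×2×8×1×1×9 = 1152, so the missing entry is 11520 ÷ 1152 = 10.
Row 3: 1×10×2×8×1×8 = 1280, so the missing entry is 11520 ÷ 1280 = 9.

c = 10, d = 9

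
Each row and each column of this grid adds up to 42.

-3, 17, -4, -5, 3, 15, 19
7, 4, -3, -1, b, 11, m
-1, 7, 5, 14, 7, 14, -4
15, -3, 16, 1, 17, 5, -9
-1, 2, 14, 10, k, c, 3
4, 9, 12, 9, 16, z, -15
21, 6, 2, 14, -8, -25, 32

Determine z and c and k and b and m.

z = 7, c = 15, k = -1, b = 8, m = 16

The known cells in row 6 total 35, leaving 42 − 35 = 7 for the blank.
The known cells in column 6 total 27, leaving 42 − 27 = 15 for the blank.
The known cells in row 5 total 43, leaving 42 − 43 = -1 for the blank.
The known cells in column 5 total 34, leaving 42 − 34 = 8 for the blank.
The known cells in row 2 total 26, leaving 42 − 26 = 16 for the blank.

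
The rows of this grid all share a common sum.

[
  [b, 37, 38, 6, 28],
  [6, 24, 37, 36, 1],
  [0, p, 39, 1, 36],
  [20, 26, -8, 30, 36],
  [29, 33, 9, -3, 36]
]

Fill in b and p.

The complete rows each total 104.
Row 1 is missing 104 − 109 = -5 (since 37 + 38 + 6 + 28 = 109).
Row 3 is missing 104 − 76 = 28 (since 0 + 39 + 1 + 36 = 76).

b = -5, p = 28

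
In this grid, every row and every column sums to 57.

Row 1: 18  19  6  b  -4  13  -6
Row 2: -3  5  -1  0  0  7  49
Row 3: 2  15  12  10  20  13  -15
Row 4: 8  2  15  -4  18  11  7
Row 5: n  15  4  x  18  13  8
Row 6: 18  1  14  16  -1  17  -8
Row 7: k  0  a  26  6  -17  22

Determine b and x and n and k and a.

b = 11, x = -2, n = 1, k = 13, a = 7

Column 3: 6 − 1 + 12 + 15 + 4 + 14 = 50, so its missing entry is 57 − 50 = 7.
Row 1: 18 + 19 + 6 − 4 + 13 − 6 = 46, so its missing entry is 57 − 46 = 11.
Column 4: 11 + 0 + 10 − 4 + 16 + 26 = 59, so its missing entry is 57 − 59 = -2.
Row 5: 15 + 4 − 2 + 18 + 13 + 8 = 56, so its missing entry is 57 − 56 = 1.
Row 7: 0 + 7 + 26 + 6 − 17 + 22 = 44, so its missing entry is 57 − 44 = 13.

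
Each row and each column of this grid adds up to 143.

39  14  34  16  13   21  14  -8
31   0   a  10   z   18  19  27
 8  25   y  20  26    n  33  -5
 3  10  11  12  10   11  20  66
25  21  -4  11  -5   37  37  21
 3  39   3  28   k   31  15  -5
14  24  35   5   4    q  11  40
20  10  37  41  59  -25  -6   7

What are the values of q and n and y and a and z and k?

The known cells in row 7 total 133, leaving 143 − 133 = 10 for the blank.
The known cells in row 6 total 114, leaving 143 − 114 = 29 for the blank.
The known cells in column 5 total 136, leaving 143 − 136 = 7 for the blank.
The known cells in row 2 total 112, leaving 143 − 112 = 31 for the blank.
The known cells in column 3 total 147, leaving 143 − 147 = -4 for the blank.
The known cells in row 3 total 103, leaving 143 − 103 = 40 for the blank.

q = 10, n = 40, y = -4, a = 31, z = 7, k = 29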